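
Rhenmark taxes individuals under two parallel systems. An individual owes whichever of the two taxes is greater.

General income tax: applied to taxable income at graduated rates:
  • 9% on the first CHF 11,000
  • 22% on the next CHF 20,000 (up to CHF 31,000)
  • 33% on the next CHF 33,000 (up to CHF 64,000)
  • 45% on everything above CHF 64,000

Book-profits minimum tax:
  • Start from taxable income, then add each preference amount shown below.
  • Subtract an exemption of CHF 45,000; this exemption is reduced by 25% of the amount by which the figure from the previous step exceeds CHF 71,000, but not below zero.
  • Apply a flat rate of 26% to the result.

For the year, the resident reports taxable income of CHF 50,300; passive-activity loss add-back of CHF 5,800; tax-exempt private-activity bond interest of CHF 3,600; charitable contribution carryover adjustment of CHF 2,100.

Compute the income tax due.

CHF 11,759

Book-profits minimum tax:
  Adjusted income: CHF 50,300 + CHF 5,800 + CHF 3,600 + CHF 2,100 = CHF 61,800
  Exemption: CHF 61,800 ≤ CHF 71,000, so full CHF 45,000 applies
  Base: CHF 61,800 − CHF 45,000 = CHF 16,800
  CHF 16,800 × 26% = CHF 4,368

General income tax:
  CHF 11,000 × 9% = CHF 990
  CHF 20,000 × 22% = CHF 4,400
  CHF 19,300 × 33% = CHF 6,369
  → CHF 11,759

CHF 11,759 > CHF 4,368, so the general income tax governs.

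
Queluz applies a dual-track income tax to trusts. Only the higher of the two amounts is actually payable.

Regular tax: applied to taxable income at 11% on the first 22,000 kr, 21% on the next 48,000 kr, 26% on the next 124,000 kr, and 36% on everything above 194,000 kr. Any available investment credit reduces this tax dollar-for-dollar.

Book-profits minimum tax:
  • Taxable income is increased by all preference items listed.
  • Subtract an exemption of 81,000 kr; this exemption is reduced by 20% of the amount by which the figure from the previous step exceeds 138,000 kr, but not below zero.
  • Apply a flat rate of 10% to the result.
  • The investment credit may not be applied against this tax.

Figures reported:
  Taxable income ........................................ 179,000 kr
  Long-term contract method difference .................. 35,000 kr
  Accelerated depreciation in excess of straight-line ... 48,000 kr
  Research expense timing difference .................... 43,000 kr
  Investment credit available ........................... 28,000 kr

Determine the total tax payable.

25,740 kr

Regular tax:
  22,000 kr × 11% = 2,420 kr
  48,000 kr × 21% = 10,080 kr
  109,000 kr × 26% = 28,340 kr
  → 40,840 kr
  Less investment credit 28,000 kr → 12,840 kr

Book-profits minimum tax:
  Adjusted income: 179,000 kr + 35,000 kr + 48,000 kr + 43,000 kr = 305,000 kr
  Exemption: 81,000 kr − 20% × (305,000 kr − 138,000 kr) = 81,000 kr − 33,400 kr = 47,600 kr
  Base: 305,000 kr − 47,600 kr = 257,400 kr
  257,400 kr × 10% = 25,740 kr

25,740 kr > 12,840 kr, so the book-profits minimum tax is the binding amount.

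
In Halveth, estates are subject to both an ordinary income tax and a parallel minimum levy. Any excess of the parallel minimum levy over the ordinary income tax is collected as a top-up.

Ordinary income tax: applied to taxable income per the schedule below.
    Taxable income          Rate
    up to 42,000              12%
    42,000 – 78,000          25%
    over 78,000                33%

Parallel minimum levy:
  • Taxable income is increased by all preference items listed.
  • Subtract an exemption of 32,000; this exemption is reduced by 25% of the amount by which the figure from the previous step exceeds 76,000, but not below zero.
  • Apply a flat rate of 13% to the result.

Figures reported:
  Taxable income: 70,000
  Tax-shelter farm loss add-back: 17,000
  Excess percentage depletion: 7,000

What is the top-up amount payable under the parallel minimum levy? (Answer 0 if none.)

0

Parallel minimum levy:
  Adjusted income: 70,000 + 17,000 + 7,000 = 94,000
  Exemption: 32,000 − 25% × (94,000 − 76,000) = 32,000 − 4,500 = 27,500
  Base: 94,000 − 27,500 = 66,500
  66,500 × 13% = 8,645

Ordinary income tax:
  42,000 × 12% = 5,040
  28,000 × 25% = 7,000
  → 12,040

8,645 ≤ 12,040, so no add-on is due.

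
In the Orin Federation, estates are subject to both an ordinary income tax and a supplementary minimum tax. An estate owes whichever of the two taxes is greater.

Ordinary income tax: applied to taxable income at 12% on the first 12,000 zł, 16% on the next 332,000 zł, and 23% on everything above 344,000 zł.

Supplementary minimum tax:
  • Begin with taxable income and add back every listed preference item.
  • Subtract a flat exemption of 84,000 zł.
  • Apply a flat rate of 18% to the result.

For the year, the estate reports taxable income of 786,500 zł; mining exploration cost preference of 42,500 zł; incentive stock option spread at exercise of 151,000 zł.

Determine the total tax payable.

Supplementary minimum tax:
  Adjusted income: 786,500 zł + 42,500 zł + 151,000 zł = 980,000 zł
  Less exemption 84,000 zł → base 896,000 zł
  896,000 zł × 18% = 161,280 zł

Ordinary income tax:
  12,000 zł × 12% = 1,440 zł
  332,000 zł × 16% = 53,120 zł
  442,500 zł × 23% = 101,775 zł
  → 156,335 zł

161,280 zł > 156,335 zł, so the supplementary minimum tax is the binding amount.

161,280 zł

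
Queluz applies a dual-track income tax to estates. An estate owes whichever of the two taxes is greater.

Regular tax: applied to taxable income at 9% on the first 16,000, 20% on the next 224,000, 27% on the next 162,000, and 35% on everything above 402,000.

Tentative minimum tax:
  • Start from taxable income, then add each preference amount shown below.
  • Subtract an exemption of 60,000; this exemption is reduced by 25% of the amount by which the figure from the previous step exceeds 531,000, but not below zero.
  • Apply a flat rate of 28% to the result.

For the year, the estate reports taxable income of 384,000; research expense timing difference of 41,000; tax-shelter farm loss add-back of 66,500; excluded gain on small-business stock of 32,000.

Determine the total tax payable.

Regular tax:
  16,000 × 9% = 1,440
  224,000 × 20% = 44,800
  144,000 × 27% = 38,880
  → 85,120

Tentative minimum tax:
  Adjusted income: 384,000 + 41,000 + 66,500 + 32,000 = 523,500
  Exemption: 523,500 ≤ 531,000, so full 60,000 applies
  Base: 523,500 − 60,000 = 463,500
  463,500 × 28% = 129,780

129,780 > 85,120, so the tentative minimum tax is the binding amount.

129,780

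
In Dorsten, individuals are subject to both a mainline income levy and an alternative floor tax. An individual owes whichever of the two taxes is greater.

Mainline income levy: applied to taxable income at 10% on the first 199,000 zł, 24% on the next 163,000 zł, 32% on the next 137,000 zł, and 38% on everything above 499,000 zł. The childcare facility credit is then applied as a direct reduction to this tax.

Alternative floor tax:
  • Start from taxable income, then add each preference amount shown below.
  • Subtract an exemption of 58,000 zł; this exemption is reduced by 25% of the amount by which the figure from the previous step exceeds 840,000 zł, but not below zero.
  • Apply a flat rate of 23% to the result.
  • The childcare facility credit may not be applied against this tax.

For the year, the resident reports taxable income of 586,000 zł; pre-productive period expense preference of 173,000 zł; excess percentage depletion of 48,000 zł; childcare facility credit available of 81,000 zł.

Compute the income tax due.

172,270 zł

Mainline income levy:
  199,000 zł × 10% = 19,900 zł
  163,000 zł × 24% = 39,120 zł
  137,000 zł × 32% = 43,840 zł
  87,000 zł × 38% = 33,060 zł
  → 135,920 zł
  Less childcare facility credit 81,000 zł → 54,920 zł

Alternative floor tax:
  Adjusted income: 586,000 zł + 173,000 zł + 48,000 zł = 807,000 zł
  Exemption: 807,000 zł ≤ 840,000 zł, so full 58,000 zł applies
  Base: 807,000 zł − 58,000 zł = 749,000 zł
  749,000 zł × 23% = 172,270 zł

172,270 zł > 54,920 zł, so the alternative floor tax is the binding amount.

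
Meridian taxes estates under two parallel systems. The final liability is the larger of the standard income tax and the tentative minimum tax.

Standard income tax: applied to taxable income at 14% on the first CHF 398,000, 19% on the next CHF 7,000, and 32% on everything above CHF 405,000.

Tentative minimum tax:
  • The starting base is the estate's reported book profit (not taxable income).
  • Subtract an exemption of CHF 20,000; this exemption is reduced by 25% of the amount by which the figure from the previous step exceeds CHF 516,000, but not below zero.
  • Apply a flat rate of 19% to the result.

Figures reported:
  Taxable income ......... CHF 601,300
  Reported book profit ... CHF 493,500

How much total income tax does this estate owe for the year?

CHF 119,866

Tentative minimum tax:
  Base (reported book profit): CHF 493,500
  Exemption: CHF 493,500 ≤ CHF 516,000, so full CHF 20,000 applies
  Base: CHF 493,500 − CHF 20,000 = CHF 473,500
  CHF 473,500 × 19% = CHF 89,965

Standard income tax:
  CHF 398,000 × 14% = CHF 55,720
  CHF 7,000 × 19% = CHF 1,330
  CHF 196,300 × 32% = CHF 62,816
  → CHF 119,866

CHF 119,866 > CHF 89,965, so the standard income tax governs.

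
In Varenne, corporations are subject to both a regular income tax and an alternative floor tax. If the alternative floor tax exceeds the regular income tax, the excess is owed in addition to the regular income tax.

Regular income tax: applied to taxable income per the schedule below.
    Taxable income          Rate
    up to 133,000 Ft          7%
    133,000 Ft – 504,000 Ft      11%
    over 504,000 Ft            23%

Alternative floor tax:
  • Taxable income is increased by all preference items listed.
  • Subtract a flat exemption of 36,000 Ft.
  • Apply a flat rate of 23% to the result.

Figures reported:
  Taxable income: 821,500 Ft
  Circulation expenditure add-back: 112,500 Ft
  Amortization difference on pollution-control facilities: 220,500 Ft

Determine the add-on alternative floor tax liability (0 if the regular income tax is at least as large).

Alternative floor tax:
  Adjusted income: 821,500 Ft + 112,500 Ft + 220,500 Ft = 1,154,500 Ft
  Less exemption 36,000 Ft → base 1,118,500 Ft
  1,118,500 Ft × 23% = 257,255 Ft

Regular income tax:
  133,000 Ft × 7% = 9,310 Ft
  371,000 Ft × 11% = 40,810 Ft
  317,500 Ft × 23% = 73,025 Ft
  → 123,145 Ft

Excess of alternative floor tax over regular income tax: 257,255 Ft − 123,145 Ft = 134,110 Ft.

134,110 Ft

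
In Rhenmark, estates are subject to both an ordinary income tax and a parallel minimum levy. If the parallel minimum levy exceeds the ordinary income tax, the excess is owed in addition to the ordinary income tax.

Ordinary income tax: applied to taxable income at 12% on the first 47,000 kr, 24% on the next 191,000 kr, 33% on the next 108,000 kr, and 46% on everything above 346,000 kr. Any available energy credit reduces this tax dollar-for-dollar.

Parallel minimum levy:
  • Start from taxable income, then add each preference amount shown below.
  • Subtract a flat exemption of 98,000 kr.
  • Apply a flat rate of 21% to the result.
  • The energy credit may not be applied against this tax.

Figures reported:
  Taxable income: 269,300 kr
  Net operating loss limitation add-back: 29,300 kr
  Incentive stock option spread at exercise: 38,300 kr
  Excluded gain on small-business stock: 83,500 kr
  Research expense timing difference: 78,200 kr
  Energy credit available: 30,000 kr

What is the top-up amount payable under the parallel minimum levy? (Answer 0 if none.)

Parallel minimum levy:
  Adjusted income: 269,300 kr + 29,300 kr + 38,300 kr + 83,500 kr + 78,200 kr = 498,600 kr
  Less exemption 98,000 kr → base 400,600 kr
  400,600 kr × 21% = 84,126 kr

Ordinary income tax:
  47,000 kr × 12% = 5,640 kr
  191,000 kr × 24% = 45,840 kr
  31,300 kr × 33% = 10,329 kr
  → 61,809 kr
  Less energy credit 30,000 kr → 31,809 kr

Excess of parallel minimum levy over ordinary income tax: 84,126 kr − 31,809 kr = 52,317 kr.

52,317 kr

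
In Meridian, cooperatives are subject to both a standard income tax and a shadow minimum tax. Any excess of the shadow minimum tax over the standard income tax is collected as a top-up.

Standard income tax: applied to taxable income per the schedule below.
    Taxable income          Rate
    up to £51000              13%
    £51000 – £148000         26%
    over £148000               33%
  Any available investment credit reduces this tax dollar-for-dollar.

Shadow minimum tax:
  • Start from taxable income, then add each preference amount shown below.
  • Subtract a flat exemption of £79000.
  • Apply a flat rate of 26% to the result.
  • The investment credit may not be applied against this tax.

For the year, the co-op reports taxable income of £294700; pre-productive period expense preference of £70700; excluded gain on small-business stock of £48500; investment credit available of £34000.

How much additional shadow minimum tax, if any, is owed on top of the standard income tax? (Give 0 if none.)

£40813

Standard income tax:
  £51000 × 13% = £6630
  £97000 × 26% = £25220
  £146700 × 33% = £48411
  → £80261
  Less investment credit £34000 → £46261

Shadow minimum tax:
  Adjusted income: £294700 + £70700 + £48500 = £413900
  Less exemption £79000 → base £334900
  £334900 × 26% = £87074

Excess of shadow minimum tax over standard income tax: £87074 − £46261 = £40813.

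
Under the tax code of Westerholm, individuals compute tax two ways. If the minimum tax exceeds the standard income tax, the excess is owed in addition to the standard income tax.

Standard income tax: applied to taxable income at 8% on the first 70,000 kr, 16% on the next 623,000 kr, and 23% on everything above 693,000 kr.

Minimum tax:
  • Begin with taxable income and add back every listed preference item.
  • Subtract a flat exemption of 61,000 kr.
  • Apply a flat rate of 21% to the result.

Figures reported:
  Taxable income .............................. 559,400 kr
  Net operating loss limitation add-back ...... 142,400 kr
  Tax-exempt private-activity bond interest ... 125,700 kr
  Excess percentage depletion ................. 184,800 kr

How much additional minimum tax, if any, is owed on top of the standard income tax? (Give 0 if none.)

115,869 kr

Standard income tax:
  70,000 kr × 8% = 5,600 kr
  489,400 kr × 16% = 78,304 kr
  → 83,904 kr

Minimum tax:
  Adjusted income: 559,400 kr + 142,400 kr + 125,700 kr + 184,800 kr = 1,012,300 kr
  Less exemption 61,000 kr → base 951,300 kr
  951,300 kr × 21% = 199,773 kr

Excess of minimum tax over standard income tax: 199,773 kr − 83,904 kr = 115,869 kr.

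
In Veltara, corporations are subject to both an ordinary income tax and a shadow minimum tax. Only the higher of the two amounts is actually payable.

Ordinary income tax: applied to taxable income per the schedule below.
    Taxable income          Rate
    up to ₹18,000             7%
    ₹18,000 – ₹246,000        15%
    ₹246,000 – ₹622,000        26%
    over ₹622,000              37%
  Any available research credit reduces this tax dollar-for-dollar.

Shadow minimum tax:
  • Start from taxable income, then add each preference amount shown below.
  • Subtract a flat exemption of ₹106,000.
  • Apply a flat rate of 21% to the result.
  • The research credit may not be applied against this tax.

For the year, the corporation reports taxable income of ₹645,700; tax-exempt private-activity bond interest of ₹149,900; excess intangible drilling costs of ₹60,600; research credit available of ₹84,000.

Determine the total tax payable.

Ordinary income tax:
  ₹18,000 × 7% = ₹1,260
  ₹228,000 × 15% = ₹34,200
  ₹376,000 × 26% = ₹97,760
  ₹23,700 × 37% = ₹8,769
  → ₹141,989
  Less research credit ₹84,000 → ₹57,989

Shadow minimum tax:
  Adjusted income: ₹645,700 + ₹149,900 + ₹60,600 = ₹856,200
  Less exemption ₹106,000 → base ₹750,200
  ₹750,200 × 21% = ₹157,542

₹157,542 > ₹57,989, so the shadow minimum tax is the binding amount.

₹157,542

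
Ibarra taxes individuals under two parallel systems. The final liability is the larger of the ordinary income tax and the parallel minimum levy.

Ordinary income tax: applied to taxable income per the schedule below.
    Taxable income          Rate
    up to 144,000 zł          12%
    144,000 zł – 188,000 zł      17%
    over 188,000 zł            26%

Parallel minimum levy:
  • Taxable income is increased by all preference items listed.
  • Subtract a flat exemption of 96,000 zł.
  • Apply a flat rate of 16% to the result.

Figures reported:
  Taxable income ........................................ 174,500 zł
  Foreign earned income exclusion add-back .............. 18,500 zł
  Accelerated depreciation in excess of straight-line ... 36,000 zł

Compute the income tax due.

Ordinary income tax:
  144,000 zł × 12% = 17,280 zł
  30,500 zł × 17% = 5,185 zł
  → 22,465 zł

Parallel minimum levy:
  Adjusted income: 174,500 zł + 18,500 zł + 36,000 zł = 229,000 zł
  Less exemption 96,000 zł → base 133,000 zł
  133,000 zł × 16% = 21,280 zł

22,465 zł > 21,280 zł, so the ordinary income tax governs.

22,465 zł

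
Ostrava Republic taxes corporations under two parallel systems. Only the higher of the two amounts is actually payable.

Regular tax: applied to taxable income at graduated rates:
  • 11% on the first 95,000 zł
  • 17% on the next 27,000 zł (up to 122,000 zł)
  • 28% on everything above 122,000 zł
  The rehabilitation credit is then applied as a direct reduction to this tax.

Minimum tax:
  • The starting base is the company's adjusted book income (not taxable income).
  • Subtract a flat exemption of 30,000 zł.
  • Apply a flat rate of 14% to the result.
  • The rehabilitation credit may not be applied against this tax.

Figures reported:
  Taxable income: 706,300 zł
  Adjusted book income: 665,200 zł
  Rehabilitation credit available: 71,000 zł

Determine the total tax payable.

107,644 zł

Minimum tax:
  Base (adjusted book income): 665,200 zł
  Less exemption 30,000 zł → base 635,200 zł
  635,200 zł × 14% = 88,928 zł

Regular tax:
  95,000 zł × 11% = 10,450 zł
  27,000 zł × 17% = 4,590 zł
  584,300 zł × 28% = 163,604 zł
  → 178,644 zł
  Less rehabilitation credit 71,000 zł → 107,644 zł

107,644 zł > 88,928 zł, so the regular tax governs.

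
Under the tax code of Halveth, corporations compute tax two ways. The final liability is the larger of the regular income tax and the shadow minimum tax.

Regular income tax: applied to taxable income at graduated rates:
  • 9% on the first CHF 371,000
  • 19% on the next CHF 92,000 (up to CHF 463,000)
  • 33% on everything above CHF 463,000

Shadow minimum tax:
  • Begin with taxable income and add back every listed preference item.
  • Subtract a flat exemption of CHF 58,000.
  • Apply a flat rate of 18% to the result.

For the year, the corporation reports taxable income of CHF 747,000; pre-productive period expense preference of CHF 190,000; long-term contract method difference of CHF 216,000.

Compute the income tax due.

CHF 197,100

Regular income tax:
  CHF 371,000 × 9% = CHF 33,390
  CHF 92,000 × 19% = CHF 17,480
  CHF 284,000 × 33% = CHF 93,720
  → CHF 144,590

Shadow minimum tax:
  Adjusted income: CHF 747,000 + CHF 190,000 + CHF 216,000 = CHF 1,153,000
  Less exemption CHF 58,000 → base CHF 1,095,000
  CHF 1,095,000 × 18% = CHF 197,100

CHF 197,100 > CHF 144,590, so the shadow minimum tax is the binding amount.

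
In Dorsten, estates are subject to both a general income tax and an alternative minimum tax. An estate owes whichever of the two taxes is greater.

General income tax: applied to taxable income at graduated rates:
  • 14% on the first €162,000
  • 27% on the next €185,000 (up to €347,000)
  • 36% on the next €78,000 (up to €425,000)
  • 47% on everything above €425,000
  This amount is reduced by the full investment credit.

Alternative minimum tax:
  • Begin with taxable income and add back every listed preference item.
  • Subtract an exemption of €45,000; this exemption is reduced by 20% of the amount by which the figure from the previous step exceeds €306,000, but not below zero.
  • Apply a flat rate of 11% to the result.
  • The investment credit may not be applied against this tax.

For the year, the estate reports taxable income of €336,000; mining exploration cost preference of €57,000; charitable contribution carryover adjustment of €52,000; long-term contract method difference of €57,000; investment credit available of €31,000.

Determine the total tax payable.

Alternative minimum tax:
  Adjusted income: €336,000 + €57,000 + €52,000 + €57,000 = €502,000
  Exemption: €45,000 − 20% × (€502,000 − €306,000) = €45,000 − €39,200 = €5,800
  Base: €502,000 − €5,800 = €496,200
  €496,200 × 11% = €54,582

General income tax:
  €162,000 × 14% = €22,680
  €174,000 × 27% = €46,980
  → €69,660
  Less investment credit €31,000 → €38,660

€54,582 > €38,660, so the alternative minimum tax is the binding amount.

€54,582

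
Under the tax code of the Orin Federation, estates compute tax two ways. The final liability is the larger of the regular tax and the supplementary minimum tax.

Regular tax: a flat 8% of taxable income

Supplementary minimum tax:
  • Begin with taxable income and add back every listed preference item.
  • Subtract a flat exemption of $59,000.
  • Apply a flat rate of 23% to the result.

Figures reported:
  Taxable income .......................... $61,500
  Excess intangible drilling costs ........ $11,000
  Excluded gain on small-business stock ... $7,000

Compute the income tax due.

$4,920

Supplementary minimum tax:
  Adjusted income: $61,500 + $11,000 + $7,000 = $79,500
  Less exemption $59,000 → base $20,500
  $20,500 × 23% = $4,715

Regular tax:
  $61,500 × 8% = $4,920

$4,920 > $4,715, so the regular tax governs.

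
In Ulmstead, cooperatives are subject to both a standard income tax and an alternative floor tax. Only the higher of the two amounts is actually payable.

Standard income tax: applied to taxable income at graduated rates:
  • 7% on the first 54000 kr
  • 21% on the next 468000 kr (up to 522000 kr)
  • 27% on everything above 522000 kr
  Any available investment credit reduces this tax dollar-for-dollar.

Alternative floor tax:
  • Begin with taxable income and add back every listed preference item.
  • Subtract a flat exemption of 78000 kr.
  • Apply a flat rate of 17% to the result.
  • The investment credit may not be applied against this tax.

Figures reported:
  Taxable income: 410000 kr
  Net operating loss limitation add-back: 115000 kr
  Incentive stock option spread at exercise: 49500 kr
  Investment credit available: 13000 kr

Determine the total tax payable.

Alternative floor tax:
  Adjusted income: 410000 kr + 115000 kr + 49500 kr = 574500 kr
  Less exemption 78000 kr → base 496500 kr
  496500 kr × 17% = 84405 kr

Standard income tax:
  54000 kr × 7% = 3780 kr
  356000 kr × 21% = 74760 kr
  → 78540 kr
  Less investment credit 13000 kr → 65540 kr

84405 kr > 65540 kr, so the alternative floor tax is the binding amount.

84405 kr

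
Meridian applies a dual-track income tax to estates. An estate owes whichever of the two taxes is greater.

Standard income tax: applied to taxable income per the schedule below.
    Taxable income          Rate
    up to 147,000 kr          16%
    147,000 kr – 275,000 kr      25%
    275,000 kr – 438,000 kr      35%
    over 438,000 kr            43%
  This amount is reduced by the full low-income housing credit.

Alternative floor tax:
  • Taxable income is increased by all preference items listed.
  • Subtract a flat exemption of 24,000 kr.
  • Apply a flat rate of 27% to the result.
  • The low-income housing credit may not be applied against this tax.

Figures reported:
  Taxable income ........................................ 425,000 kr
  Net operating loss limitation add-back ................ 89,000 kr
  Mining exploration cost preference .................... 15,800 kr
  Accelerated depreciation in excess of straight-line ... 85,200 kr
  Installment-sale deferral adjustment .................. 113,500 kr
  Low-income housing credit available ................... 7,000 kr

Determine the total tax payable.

Standard income tax:
  147,000 kr × 16% = 23,520 kr
  128,000 kr × 25% = 32,000 kr
  150,000 kr × 35% = 52,500 kr
  → 108,020 kr
  Less low-income housing credit 7,000 kr → 101,020 kr

Alternative floor tax:
  Adjusted income: 425,000 kr + 89,000 kr + 15,800 kr + 85,200 kr + 113,500 kr = 728,500 kr
  Less exemption 24,000 kr → base 704,500 kr
  704,500 kr × 27% = 190,215 kr

190,215 kr > 101,020 kr, so the alternative floor tax is the binding amount.

190,215 kr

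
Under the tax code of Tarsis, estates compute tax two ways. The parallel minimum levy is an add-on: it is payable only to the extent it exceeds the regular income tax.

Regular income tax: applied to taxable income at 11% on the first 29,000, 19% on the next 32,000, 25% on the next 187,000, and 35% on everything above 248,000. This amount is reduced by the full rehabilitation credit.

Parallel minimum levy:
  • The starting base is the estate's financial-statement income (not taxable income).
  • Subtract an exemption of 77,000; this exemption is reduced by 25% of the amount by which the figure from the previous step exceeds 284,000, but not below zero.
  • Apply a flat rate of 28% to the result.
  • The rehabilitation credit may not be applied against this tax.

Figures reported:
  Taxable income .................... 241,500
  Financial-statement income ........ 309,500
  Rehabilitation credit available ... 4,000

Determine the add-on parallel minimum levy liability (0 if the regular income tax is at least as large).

Regular income tax:
  29,000 × 11% = 3,190
  32,000 × 19% = 6,080
  180,500 × 25% = 45,125
  → 54,395
  Less rehabilitation credit 4,000 → 50,395

Parallel minimum levy:
  Base (financial-statement income): 309,500
  Exemption: 77,000 − 25% × (309,500 − 284,000) = 77,000 − 6,375 = 70,625
  Base: 309,500 − 70,625 = 238,875
  238,875 × 28% = 66,885

Excess of parallel minimum levy over regular income tax: 66,885 − 50,395 = 16,490.

16,490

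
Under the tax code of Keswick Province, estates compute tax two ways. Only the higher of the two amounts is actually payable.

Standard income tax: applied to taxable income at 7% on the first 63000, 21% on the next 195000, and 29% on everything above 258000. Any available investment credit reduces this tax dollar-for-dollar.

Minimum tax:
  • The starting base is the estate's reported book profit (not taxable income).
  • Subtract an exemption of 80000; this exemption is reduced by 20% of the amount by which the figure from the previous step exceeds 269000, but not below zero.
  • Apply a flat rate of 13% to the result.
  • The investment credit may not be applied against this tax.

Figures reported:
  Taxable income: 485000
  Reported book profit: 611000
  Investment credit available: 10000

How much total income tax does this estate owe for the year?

Standard income tax:
  63000 × 7% = 4410
  195000 × 21% = 40950
  227000 × 29% = 65830
  → 111190
  Less investment credit 10000 → 101190

Minimum tax:
  Base (reported book profit): 611000
  Exemption: 80000 − 20% × (611000 − 269000) = 80000 − 68400 = 11600
  Base: 611000 − 11600 = 599400
  599400 × 13% = 77922

101190 > 77922, so the standard income tax governs.

101190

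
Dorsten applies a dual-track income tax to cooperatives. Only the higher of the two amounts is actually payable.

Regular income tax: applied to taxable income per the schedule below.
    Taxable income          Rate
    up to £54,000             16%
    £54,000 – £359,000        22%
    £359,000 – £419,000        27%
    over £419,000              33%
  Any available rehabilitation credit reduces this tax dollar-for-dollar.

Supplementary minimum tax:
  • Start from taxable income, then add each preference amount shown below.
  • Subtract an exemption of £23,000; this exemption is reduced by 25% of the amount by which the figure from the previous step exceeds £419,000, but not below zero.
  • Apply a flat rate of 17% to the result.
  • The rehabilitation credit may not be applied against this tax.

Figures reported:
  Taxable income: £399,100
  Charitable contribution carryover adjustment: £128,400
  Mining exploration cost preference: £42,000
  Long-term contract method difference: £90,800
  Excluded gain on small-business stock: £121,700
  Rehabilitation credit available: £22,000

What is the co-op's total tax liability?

Supplementary minimum tax:
  Adjusted income: £399,100 + £128,400 + £42,000 + £90,800 + £121,700 = £782,000
  Exemption: 25% × (£782,000 − £419,000) = £90,750 ≥ £23,000, so the exemption is fully phased out
  Base: £782,000 − £0 = £782,000
  £782,000 × 17% = £132,940

Regular income tax:
  £54,000 × 16% = £8,640
  £305,000 × 22% = £67,100
  £40,100 × 27% = £10,827
  → £86,567
  Less rehabilitation credit £22,000 → £64,567

£132,940 > £64,567, so the supplementary minimum tax is the binding amount.

£132,940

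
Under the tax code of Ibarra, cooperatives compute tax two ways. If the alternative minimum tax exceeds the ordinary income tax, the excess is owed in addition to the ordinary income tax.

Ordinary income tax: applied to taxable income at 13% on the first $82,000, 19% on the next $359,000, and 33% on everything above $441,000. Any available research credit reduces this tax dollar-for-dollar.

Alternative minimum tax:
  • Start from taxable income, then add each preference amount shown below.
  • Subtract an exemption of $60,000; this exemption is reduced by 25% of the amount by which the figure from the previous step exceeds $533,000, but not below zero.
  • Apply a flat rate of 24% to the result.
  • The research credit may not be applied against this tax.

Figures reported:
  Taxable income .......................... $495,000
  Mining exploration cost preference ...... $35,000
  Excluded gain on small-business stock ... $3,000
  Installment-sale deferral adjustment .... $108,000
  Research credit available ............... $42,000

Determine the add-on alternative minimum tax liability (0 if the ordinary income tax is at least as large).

$91,230

Alternative minimum tax:
  Adjusted income: $495,000 + $35,000 + $3,000 + $108,000 = $641,000
  Exemption: $60,000 − 25% × ($641,000 − $533,000) = $60,000 − $27,000 = $33,000
  Base: $641,000 − $33,000 = $608,000
  $608,000 × 24% = $145,920

Ordinary income tax:
  $82,000 × 13% = $10,660
  $359,000 × 19% = $68,210
  $54,000 × 33% = $17,820
  → $96,690
  Less research credit $42,000 → $54,690

Excess of alternative minimum tax over ordinary income tax: $145,920 − $54,690 = $91,230.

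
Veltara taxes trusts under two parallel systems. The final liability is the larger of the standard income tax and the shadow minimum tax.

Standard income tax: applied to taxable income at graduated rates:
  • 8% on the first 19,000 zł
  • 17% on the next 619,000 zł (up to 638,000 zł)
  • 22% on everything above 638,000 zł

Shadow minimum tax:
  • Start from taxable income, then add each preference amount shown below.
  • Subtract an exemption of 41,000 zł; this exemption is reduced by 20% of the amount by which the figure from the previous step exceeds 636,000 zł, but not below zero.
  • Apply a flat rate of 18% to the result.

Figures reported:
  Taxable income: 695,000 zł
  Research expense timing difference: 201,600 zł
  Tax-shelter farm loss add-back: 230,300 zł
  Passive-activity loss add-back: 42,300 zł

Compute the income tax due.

Shadow minimum tax:
  Adjusted income: 695,000 zł + 201,600 zł + 230,300 zł + 42,300 zł = 1,169,200 zł
  Exemption: 20% × (1,169,200 zł − 636,000 zł) = 106,640 zł ≥ 41,000 zł, so the exemption is fully phased out
  Base: 1,169,200 zł − 0 zł = 1,169,200 zł
  1,169,200 zł × 18% = 210,456 zł

Standard income tax:
  19,000 zł × 8% = 1,520 zł
  619,000 zł × 17% = 105,230 zł
  57,000 zł × 22% = 12,540 zł
  → 119,290 zł

210,456 zł > 119,290 zł, so the shadow minimum tax is the binding amount.

210,456 zł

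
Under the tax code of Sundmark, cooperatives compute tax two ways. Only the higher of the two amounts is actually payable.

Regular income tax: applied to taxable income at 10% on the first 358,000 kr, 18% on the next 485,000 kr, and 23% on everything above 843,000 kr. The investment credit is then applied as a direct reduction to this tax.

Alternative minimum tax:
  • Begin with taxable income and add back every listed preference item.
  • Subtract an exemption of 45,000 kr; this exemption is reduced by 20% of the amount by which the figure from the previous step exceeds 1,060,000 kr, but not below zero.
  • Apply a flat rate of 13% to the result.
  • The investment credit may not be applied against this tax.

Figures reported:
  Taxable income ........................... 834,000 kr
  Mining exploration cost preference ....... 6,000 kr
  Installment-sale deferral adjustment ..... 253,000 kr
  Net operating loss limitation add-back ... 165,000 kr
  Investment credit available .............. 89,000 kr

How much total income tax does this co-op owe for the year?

162,838 kr

Alternative minimum tax:
  Adjusted income: 834,000 kr + 6,000 kr + 253,000 kr + 165,000 kr = 1,258,000 kr
  Exemption: 45,000 kr − 20% × (1,258,000 kr − 1,060,000 kr) = 45,000 kr − 39,600 kr = 5,400 kr
  Base: 1,258,000 kr − 5,400 kr = 1,252,600 kr
  1,252,600 kr × 13% = 162,838 kr

Regular income tax:
  358,000 kr × 10% = 35,800 kr
  476,000 kr × 18% = 85,680 kr
  → 121,480 kr
  Less investment credit 89,000 kr → 32,480 kr

162,838 kr > 32,480 kr, so the alternative minimum tax is the binding amount.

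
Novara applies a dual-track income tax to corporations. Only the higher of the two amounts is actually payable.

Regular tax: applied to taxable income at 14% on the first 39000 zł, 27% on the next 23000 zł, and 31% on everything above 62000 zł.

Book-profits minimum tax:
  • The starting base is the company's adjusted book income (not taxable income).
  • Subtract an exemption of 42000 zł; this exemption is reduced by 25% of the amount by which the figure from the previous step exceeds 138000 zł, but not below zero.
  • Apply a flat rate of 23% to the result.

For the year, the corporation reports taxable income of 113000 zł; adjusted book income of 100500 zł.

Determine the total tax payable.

27480 zł

Regular tax:
  39000 zł × 14% = 5460 zł
  23000 zł × 27% = 6210 zł
  51000 zł × 31% = 15810 zł
  → 27480 zł

Book-profits minimum tax:
  Base (adjusted book income): 100500 zł
  Exemption: 100500 zł ≤ 138000 zł, so full 42000 zł applies
  Base: 100500 zł − 42000 zł = 58500 zł
  58500 zł × 23% = 13455 zł

27480 zł > 13455 zł, so the regular tax governs.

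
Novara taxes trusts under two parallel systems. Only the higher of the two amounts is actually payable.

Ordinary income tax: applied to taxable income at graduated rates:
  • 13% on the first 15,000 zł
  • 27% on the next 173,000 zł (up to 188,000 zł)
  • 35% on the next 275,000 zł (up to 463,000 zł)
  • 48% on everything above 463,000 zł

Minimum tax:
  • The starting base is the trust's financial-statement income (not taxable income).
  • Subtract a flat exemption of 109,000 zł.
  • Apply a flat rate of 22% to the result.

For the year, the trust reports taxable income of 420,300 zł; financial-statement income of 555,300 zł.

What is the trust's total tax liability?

129,965 zł

Minimum tax:
  Base (financial-statement income): 555,300 zł
  Less exemption 109,000 zł → base 446,300 zł
  446,300 zł × 22% = 98,186 zł

Ordinary income tax:
  15,000 zł × 13% = 1,950 zł
  173,000 zł × 27% = 46,710 zł
  232,300 zł × 35% = 81,305 zł
  → 129,965 zł

129,965 zł > 98,186 zł, so the ordinary income tax governs.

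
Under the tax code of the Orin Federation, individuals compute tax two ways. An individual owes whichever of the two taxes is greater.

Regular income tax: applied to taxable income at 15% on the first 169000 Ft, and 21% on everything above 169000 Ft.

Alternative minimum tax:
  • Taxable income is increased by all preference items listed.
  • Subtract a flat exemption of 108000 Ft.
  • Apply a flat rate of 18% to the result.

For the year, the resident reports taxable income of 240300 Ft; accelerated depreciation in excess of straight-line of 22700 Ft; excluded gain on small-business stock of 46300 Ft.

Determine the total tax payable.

40323 Ft

Alternative minimum tax:
  Adjusted income: 240300 Ft + 22700 Ft + 46300 Ft = 309300 Ft
  Less exemption 108000 Ft → base 201300 Ft
  201300 Ft × 18% = 36234 Ft

Regular income tax:
  169000 Ft × 15% = 25350 Ft
  71300 Ft × 21% = 14973 Ft
  → 40323 Ft

40323 Ft > 36234 Ft, so the regular income tax governs.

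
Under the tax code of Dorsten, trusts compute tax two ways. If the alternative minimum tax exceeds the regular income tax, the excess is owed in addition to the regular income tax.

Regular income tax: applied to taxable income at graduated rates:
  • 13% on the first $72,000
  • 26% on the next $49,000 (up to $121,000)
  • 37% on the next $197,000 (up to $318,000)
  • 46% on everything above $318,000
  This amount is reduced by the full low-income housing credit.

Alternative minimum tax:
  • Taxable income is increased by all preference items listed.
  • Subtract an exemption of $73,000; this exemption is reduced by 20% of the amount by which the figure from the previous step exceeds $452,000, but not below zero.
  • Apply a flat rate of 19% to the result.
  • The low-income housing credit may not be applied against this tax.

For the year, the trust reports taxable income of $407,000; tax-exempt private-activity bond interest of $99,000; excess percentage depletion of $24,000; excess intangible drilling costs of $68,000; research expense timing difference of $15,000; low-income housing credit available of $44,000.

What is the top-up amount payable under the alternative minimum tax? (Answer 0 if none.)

$16,788

Alternative minimum tax:
  Adjusted income: $407,000 + $99,000 + $24,000 + $68,000 + $15,000 = $613,000
  Exemption: $73,000 − 20% × ($613,000 − $452,000) = $73,000 − $32,200 = $40,800
  Base: $613,000 − $40,800 = $572,200
  $572,200 × 19% = $108,718

Regular income tax:
  $72,000 × 13% = $9,360
  $49,000 × 26% = $12,740
  $197,000 × 37% = $72,890
  $89,000 × 46% = $40,940
  → $135,930
  Less low-income housing credit $44,000 → $91,930

Excess of alternative minimum tax over regular income tax: $108,718 − $91,930 = $16,788.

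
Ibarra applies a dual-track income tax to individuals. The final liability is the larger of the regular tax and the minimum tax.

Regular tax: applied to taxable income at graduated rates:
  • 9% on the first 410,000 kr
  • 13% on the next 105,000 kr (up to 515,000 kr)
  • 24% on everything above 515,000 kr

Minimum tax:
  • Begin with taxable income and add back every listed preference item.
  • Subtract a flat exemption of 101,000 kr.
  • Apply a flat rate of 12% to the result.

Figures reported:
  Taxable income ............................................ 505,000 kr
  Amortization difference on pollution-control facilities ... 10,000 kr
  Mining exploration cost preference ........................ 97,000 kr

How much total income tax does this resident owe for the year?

Minimum tax:
  Adjusted income: 505,000 kr + 10,000 kr + 97,000 kr = 612,000 kr
  Less exemption 101,000 kr → base 511,000 kr
  511,000 kr × 12% = 61,320 kr

Regular tax:
  410,000 kr × 9% = 36,900 kr
  95,000 kr × 13% = 12,350 kr
  → 49,250 kr

61,320 kr > 49,250 kr, so the minimum tax is the binding amount.

61,320 kr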